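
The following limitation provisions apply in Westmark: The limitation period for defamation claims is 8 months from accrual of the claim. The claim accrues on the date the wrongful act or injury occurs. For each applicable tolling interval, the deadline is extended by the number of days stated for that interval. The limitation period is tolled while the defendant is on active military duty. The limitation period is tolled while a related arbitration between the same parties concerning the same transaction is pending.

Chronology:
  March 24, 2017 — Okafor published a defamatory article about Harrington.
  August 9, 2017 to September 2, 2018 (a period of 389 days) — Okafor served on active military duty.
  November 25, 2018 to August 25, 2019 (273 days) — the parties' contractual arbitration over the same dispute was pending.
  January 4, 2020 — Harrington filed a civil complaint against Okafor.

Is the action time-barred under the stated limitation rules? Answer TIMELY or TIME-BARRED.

The claim accrued on March 24, 2017, when the wrongful act occurred.
The untolled deadline — 8 months after March 24, 2017 — is November 24, 2017.
Because the defendant's active military service ran from August 9, 2017 to September 2, 2018, the deadline is extended by 389 days to December 18, 2018.
Because the pending related arbitration ran from November 25, 2018 to August 25, 2019, the deadline is extended by 273 days to September 17, 2019.
Harrington filed on January 4, 2020, after the September 17, 2019 deadline, so the action is time-barred.

TIME-BARRED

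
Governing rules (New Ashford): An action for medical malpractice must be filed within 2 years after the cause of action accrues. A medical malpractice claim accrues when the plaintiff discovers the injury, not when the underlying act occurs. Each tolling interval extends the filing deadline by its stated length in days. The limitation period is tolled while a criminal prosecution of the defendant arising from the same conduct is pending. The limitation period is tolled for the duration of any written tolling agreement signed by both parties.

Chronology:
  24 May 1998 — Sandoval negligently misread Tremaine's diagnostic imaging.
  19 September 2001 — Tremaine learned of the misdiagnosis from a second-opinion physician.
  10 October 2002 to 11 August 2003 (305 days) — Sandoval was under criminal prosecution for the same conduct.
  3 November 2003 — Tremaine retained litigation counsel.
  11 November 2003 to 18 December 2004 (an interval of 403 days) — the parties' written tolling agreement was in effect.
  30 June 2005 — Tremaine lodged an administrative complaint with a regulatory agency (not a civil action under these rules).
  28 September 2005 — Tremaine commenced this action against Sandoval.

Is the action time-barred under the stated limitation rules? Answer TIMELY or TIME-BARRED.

TIME-BARRED

Under the discovery rule, the claim accrued on 19 September 2001, when Tremaine discovered the injury — not on the 24 May 1998 date of the underlying act.
The untolled deadline — 2 years after 19 September 2001 — is 19 September 2003.
The pending criminal prosecution from 10 October 2002 to 11 August 2003 tolled the period for 305 days, extending the deadline to 20 July 2004.
Because the written tolling agreement ran from 11 November 2003 to 18 December 2004, the deadline is extended by 403 days to 27 August 2005.
The other events in the timeline have no effect on the limitation period under the stated rules.
The 28 September 2005 filing falls after the 27 August 2005 deadline; the claim is time-barred.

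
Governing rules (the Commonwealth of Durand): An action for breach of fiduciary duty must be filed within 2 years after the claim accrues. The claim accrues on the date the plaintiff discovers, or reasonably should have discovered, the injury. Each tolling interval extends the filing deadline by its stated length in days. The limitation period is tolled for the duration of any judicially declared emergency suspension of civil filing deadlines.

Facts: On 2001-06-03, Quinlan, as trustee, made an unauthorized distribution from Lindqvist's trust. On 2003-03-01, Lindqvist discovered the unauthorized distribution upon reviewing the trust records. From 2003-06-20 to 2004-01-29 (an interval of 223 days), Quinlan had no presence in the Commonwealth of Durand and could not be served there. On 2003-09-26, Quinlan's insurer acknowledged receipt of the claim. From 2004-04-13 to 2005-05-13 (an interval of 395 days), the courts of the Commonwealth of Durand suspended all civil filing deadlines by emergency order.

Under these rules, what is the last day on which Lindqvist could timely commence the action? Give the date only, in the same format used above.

2006-03-31

The claim did not accrue until Lindqvist discovered the injury on 2003-03-01; the 2001-06-03 act date does not start the clock under the stated rule.
Adding the 2 years base period to 2003-03-01 gives a deadline of 2005-03-01, before any tolling.
The period was tolled for 395 days by the emergency suspension of filing deadlines (2004-04-13 to 2005-05-13), pushing the deadline to 2006-03-31.
No stated provision tolls the period for the defendant's absence, so the interval from 2003-06-20 to 2004-01-29 has no effect on the deadline.
None of the other events listed affects the running of the period under the stated rules.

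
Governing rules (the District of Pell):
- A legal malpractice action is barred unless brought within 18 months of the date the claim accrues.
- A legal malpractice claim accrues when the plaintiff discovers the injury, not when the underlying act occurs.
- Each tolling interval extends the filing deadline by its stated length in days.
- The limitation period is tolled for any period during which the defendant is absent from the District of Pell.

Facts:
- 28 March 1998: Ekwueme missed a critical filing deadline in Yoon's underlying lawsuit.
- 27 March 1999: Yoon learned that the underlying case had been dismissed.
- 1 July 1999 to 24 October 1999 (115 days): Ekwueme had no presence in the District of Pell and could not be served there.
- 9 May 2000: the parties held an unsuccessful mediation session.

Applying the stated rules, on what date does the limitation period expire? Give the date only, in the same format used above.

20 January 2001

Under the discovery rule, the claim accrued on 27 March 1999, when Yoon discovered the injury — not on the 28 March 1998 date of the underlying act.
Adding the 18 months base period to 27 March 1999 gives a deadline of 27 September 2000, before any tolling.
Because the defendant's absence from the jurisdiction ran from 1 July 1999 to 24 October 1999, the deadline is extended by 115 days to 20 January 2001.
The other events in the timeline have no effect on the limitation period under the stated rules.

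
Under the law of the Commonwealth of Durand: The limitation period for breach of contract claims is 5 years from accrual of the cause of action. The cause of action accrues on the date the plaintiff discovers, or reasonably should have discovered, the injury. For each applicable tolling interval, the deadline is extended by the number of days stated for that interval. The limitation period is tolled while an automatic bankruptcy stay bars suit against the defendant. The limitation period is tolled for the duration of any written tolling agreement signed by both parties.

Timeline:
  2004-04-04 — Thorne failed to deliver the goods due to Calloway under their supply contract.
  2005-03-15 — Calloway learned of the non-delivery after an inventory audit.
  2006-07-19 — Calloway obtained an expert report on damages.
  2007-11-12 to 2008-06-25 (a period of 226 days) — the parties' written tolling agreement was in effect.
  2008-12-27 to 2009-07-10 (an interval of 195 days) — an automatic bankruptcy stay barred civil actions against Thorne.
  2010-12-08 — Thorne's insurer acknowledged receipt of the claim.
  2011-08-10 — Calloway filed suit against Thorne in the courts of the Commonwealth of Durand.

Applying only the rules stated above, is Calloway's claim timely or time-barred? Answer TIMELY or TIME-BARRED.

TIME-BARRED

Under the discovery rule, the claim accrued on 2005-03-15, when Calloway discovered the injury — not on the 2004-04-04 date of the underlying act.
Adding the 5 years base period to 2005-03-15 gives a deadline of 2010-03-15, before any tolling.
The written tolling agreement from 2007-11-12 to 2008-06-25 tolled the period for 226 days, extending the deadline to 2010-10-27.
Because the automatic bankruptcy stay ran from 2008-12-27 to 2009-07-10, the deadline is extended by 195 days to 2011-05-10.
None of the other events listed affects the running of the period under the stated rules.
The 2011-08-10 filing falls after the 2011-05-10 deadline; the claim is time-barred.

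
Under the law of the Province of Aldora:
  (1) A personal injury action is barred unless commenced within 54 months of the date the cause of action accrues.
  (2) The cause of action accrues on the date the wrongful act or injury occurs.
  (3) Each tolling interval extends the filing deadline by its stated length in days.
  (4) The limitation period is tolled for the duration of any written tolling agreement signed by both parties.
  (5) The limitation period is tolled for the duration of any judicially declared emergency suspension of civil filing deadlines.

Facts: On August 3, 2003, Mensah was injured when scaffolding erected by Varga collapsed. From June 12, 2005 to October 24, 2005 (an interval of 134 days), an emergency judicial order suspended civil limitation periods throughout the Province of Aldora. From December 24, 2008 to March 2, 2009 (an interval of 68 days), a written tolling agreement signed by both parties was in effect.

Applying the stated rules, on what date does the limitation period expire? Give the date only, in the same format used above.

The limitation period began to run on August 3, 2003.
The untolled deadline — 54 months after August 3, 2003 — is February 3, 2008.
The emergency suspension of filing deadlines from June 12, 2005 to October 24, 2005 tolled the period for 134 days, extending the deadline to June 16, 2008.
By the time the written tolling agreement began on December 24, 2008, the limitation period had already expired on June 16, 2008; that interval cannot revive it.

June 16, 2008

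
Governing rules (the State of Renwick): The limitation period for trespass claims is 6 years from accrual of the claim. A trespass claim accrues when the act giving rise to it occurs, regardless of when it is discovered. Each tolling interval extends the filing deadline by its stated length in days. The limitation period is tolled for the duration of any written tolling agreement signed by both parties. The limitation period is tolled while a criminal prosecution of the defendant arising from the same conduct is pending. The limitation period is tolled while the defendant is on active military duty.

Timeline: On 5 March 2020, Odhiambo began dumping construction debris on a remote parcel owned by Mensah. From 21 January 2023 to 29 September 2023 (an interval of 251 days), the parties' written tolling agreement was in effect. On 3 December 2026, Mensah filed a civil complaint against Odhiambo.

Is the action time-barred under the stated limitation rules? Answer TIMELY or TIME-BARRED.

TIME-BARRED

The claim accrued on 5 March 2020, the date of the act.
The untolled deadline — 6 years after 5 March 2020 — is 5 March 2026.
The written tolling agreement from 21 January 2023 to 29 September 2023 tolled the period for 251 days, extending the deadline to 11 November 2026.
Filing on 3 December 2026 missed the 11 November 2026 deadline — the action is time-barred.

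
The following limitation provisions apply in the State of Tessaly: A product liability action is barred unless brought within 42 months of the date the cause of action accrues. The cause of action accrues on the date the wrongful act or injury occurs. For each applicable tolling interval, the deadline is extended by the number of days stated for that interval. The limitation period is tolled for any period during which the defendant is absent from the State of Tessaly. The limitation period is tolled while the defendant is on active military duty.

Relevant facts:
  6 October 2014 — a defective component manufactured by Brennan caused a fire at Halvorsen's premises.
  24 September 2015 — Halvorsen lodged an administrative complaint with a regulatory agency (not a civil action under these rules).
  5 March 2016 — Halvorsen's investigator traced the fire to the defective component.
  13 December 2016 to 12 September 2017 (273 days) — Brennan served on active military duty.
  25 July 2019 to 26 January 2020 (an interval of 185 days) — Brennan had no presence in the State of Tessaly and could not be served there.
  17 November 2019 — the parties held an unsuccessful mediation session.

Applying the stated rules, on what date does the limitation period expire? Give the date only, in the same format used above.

The claim accrued on 6 October 2014, when the wrongful act occurred; under the stated occurrence rule the 5 March 2016 discovery does not delay accrual.
The untolled deadline — 42 months after 6 October 2014 — is 6 April 2018.
Because the defendant's active military service ran from 13 December 2016 to 12 September 2017, the deadline is extended by 273 days to 4 January 2019.
The defendant's absence from the jurisdiction from 25 July 2019 to 26 January 2020 began after the period had already run on 4 January 2019, so it has no tolling effect.
The other events in the timeline have no effect on the limitation period under the stated rules.

4 January 2019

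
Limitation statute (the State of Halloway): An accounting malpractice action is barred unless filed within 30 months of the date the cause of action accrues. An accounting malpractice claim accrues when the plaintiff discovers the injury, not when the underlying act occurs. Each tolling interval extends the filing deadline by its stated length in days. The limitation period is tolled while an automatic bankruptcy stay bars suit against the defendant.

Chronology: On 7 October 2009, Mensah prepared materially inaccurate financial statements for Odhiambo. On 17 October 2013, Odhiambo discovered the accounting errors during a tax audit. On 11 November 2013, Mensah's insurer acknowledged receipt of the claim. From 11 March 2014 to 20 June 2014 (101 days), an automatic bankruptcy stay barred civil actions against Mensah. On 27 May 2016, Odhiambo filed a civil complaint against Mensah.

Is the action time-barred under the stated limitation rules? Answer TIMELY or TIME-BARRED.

TIMELY

The claim did not accrue until Odhiambo discovered the injury on 17 October 2013; the 7 October 2009 act date does not start the clock under the stated rule.
30 months from 17 October 2013 is 17 April 2016.
The automatic bankruptcy stay from 11 March 2014 to 20 June 2014 tolled the period for 101 days, extending the deadline to 27 July 2016.
Nothing else in the chronology tolls or restarts the period.
Odhiambo filed on 27 May 2016, before the 27 July 2016 deadline, so the action is timely.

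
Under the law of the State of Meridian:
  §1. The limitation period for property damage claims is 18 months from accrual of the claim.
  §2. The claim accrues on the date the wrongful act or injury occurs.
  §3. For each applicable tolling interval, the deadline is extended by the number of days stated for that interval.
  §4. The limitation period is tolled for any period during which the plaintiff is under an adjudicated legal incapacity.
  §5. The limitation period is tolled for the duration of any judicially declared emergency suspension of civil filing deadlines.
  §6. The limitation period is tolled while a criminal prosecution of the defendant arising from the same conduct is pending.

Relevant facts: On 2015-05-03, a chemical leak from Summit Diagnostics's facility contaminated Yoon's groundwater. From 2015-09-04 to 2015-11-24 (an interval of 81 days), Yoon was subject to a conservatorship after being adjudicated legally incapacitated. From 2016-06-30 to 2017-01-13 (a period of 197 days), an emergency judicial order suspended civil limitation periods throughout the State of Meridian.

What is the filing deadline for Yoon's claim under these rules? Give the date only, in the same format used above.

The limitation period began to run on 2015-05-03.
18 months from 2015-05-03 is 2016-11-03.
Because the plaintiff's legal incapacity ran from 2015-09-04 to 2015-11-24, the deadline is extended by 81 days to 2017-01-23.
The emergency suspension of filing deadlines from 2016-06-30 to 2017-01-13 tolled the period for 197 days, extending the deadline to 2017-08-08.

2017-08-08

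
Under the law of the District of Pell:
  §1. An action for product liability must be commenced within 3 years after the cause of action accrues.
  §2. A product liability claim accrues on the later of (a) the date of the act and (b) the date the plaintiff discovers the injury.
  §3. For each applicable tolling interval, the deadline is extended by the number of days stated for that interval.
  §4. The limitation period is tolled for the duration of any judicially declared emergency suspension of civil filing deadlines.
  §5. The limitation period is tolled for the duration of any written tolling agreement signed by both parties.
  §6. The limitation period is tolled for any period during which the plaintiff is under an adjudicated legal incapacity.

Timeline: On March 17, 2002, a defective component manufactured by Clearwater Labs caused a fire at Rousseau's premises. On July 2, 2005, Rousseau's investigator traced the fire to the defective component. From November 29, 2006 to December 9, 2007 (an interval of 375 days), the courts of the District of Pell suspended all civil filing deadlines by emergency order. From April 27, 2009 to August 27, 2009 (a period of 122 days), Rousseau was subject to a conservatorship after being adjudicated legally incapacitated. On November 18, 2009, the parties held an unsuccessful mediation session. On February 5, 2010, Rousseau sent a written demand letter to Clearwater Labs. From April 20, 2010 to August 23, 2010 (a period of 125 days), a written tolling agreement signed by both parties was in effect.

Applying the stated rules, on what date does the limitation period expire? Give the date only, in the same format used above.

November 11, 2009

The claim accrued on July 2, 2005 — the later of the March 17, 2002 act and the July 2, 2005 discovery.
The untolled deadline — 3 years after July 2, 2005 — is July 2, 2008.
The period was tolled for 375 days by the emergency suspension of filing deadlines (November 29, 2006 to December 9, 2007), pushing the deadline to July 12, 2009.
The plaintiff's legal incapacity from April 27, 2009 to August 27, 2009 tolled the period for 122 days, extending the deadline to November 11, 2009.
The written tolling agreement from April 20, 2010 to August 23, 2010 began after the period had already run on November 11, 2009, so it has no tolling effect.
The other events in the timeline have no effect on the limitation period under the stated rules.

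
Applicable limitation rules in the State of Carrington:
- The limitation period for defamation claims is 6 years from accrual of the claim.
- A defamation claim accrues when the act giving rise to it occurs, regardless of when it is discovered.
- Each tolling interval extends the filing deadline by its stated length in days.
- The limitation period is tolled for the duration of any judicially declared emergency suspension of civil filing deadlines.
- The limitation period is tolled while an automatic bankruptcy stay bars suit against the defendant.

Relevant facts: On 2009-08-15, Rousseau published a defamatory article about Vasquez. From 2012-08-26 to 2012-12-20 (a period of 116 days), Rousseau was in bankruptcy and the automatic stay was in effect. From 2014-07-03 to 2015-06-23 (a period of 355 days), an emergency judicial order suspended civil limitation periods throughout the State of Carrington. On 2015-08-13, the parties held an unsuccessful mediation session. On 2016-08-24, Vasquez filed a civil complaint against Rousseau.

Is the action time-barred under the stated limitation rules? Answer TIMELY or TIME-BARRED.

TIMELY

The claim accrued on 2009-08-15, the date of the act.
Adding the 6 years base period to 2009-08-15 gives a deadline of 2015-08-15, before any tolling.
Because the automatic bankruptcy stay ran from 2012-08-26 to 2012-12-20, the deadline is extended by 116 days to 2015-12-09.
The emergency suspension of filing deadlines from 2014-07-03 to 2015-06-23 tolled the period for 355 days, extending the deadline to 2016-11-28.
Nothing else in the chronology tolls or restarts the period.
The 2016-08-24 filing precedes the 2016-11-28 deadline; the claim is timely.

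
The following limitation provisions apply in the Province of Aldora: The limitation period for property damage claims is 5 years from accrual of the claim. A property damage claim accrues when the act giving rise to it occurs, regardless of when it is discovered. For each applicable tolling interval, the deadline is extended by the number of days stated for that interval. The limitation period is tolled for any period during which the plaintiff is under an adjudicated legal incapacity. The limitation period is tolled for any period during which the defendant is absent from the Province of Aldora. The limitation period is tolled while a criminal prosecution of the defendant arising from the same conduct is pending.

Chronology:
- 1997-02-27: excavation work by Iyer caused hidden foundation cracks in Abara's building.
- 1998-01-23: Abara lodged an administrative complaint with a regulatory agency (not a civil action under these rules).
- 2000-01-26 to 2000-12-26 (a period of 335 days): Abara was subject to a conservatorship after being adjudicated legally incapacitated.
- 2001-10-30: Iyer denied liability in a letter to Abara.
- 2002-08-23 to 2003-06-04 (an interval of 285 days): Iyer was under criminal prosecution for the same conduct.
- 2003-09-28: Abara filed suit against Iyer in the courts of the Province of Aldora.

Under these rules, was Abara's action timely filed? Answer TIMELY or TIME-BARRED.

The limitation period began to run on 1997-02-27.
Adding the 5 years base period to 1997-02-27 gives a deadline of 2002-02-27, before any tolling.
The plaintiff's legal incapacity from 2000-01-26 to 2000-12-26 tolled the period for 335 days, extending the deadline to 2003-01-28.
The period was tolled for 285 days by the pending criminal prosecution (2002-08-23 to 2003-06-04), pushing the deadline to 2003-11-09.
None of the other events listed affects the running of the period under the stated rules.
Abara filed on 2003-09-28, before the 2003-11-09 deadline, so the action is timely.

TIMELY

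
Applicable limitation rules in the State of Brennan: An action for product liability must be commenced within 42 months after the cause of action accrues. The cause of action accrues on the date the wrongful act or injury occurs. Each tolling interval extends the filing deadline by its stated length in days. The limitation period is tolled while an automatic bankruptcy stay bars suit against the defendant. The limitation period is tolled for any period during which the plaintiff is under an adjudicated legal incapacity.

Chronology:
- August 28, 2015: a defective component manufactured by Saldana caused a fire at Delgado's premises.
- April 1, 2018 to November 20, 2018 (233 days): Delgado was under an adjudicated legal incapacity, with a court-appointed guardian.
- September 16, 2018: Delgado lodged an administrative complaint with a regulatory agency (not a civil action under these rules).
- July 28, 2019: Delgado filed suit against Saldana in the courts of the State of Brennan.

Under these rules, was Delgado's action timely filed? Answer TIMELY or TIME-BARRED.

The cause of action accrued on August 28, 2015, the date of the act.
Adding the 42 months base period to August 28, 2015 gives a deadline of February 28, 2019, before any tolling.
The plaintiff's legal incapacity from April 1, 2018 to November 20, 2018 tolled the period for 233 days, extending the deadline to October 19, 2019.
Nothing else in the chronology tolls or restarts the period.
Filing on July 28, 2019 beat the October 19, 2019 deadline — the action is timely.

TIMELY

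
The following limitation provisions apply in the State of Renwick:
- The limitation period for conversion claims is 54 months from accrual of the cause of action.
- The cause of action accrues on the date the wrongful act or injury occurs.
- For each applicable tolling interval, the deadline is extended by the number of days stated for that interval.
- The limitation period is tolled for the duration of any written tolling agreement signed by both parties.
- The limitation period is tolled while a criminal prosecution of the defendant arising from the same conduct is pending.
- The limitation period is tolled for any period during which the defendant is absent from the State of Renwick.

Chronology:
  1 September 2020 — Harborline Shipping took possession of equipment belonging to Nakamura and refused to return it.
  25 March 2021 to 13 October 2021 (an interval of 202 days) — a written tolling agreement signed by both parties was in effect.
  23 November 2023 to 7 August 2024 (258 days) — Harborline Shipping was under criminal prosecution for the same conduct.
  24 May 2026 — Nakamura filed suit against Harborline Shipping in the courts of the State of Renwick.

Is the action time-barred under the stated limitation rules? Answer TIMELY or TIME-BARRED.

TIMELY

The limitation period began to run on 1 September 2020.
Adding the 54 months base period to 1 September 2020 gives a deadline of 1 March 2025, before any tolling.
Because the written tolling agreement ran from 25 March 2021 to 13 October 2021, the deadline is extended by 202 days to 19 September 2025.
The pending criminal prosecution from 23 November 2023 to 7 August 2024 tolled the period for 258 days, extending the deadline to 4 June 2026.
The 24 May 2026 filing precedes the 4 June 2026 deadline; the claim is timely.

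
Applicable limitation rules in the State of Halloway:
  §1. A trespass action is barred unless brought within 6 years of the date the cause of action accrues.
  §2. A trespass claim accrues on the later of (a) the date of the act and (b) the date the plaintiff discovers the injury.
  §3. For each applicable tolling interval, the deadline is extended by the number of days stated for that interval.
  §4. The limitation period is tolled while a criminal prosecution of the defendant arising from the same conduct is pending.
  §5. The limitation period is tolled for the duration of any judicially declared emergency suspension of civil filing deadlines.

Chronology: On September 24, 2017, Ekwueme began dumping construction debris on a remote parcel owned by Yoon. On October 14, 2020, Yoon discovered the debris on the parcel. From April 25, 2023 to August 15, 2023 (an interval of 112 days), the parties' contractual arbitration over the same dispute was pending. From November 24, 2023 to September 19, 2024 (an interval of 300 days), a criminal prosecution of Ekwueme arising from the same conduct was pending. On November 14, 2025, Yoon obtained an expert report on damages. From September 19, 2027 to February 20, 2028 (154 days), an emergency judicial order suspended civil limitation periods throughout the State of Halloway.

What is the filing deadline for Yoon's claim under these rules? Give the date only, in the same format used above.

August 10, 2027

Because discovery on October 14, 2020 post-dates the September 24, 2017 act, accrual under the later-of rule falls on October 14, 2020.
Adding the 6 years base period to October 14, 2020 gives a deadline of October 14, 2026, before any tolling.
Because the pending criminal prosecution ran from November 24, 2023 to September 19, 2024, the deadline is extended by 300 days to August 10, 2027.
The emergency suspension of filing deadlines starting September 19, 2027 came too late — the period had run on August 10, 2027 — and so does not extend the deadline.
No stated provision tolls the period for a pending arbitration, so the interval from April 25, 2023 to August 15, 2023 has no effect on the deadline.
Nothing else in the chronology tolls or restarts the period.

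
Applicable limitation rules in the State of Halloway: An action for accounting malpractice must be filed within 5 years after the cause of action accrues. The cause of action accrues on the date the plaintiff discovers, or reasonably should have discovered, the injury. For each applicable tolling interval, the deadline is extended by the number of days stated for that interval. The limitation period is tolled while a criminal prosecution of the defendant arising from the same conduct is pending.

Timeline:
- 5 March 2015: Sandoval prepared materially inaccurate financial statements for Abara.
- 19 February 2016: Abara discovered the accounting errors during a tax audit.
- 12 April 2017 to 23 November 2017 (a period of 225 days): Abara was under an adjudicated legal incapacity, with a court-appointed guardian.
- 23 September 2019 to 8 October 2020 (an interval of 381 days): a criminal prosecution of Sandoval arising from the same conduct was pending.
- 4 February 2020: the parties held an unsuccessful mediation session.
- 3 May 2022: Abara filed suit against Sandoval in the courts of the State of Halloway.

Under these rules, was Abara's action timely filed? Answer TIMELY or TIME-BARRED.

TIME-BARRED

Under the discovery rule, the claim accrued on 19 February 2016, when Abara discovered the injury — not on the 5 March 2015 date of the underlying act.
Adding the 5 years base period to 19 February 2016 gives a deadline of 19 February 2021, before any tolling.
The pending criminal prosecution from 23 September 2019 to 8 October 2020 tolled the period for 381 days, extending the deadline to 7 March 2022.
Although the plaintiff's incapacity ran from 12 April 2017 to 23 November 2017, the stated rules do not make that a tolling event, so it is disregarded.
None of the other events listed affects the running of the period under the stated rules.
Abara filed on 3 May 2022, after the 7 March 2022 deadline, so the action is time-barred.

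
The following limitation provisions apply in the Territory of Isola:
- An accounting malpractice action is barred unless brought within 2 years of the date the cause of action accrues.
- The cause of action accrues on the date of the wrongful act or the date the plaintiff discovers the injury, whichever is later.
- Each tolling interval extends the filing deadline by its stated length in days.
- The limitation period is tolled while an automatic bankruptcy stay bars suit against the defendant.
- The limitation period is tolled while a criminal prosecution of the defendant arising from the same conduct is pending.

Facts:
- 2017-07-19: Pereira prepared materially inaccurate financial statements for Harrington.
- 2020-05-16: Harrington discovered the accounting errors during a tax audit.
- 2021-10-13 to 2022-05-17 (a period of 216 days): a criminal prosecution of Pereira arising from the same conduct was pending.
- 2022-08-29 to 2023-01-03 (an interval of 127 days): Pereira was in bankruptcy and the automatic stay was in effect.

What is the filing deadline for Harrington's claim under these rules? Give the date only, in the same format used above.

2023-04-24

Because discovery on 2020-05-16 post-dates the 2017-07-19 act, accrual under the later-of rule falls on 2020-05-16.
Adding the 2 years base period to 2020-05-16 gives a deadline of 2022-05-16, before any tolling.
The pending criminal prosecution from 2021-10-13 to 2022-05-17 tolled the period for 216 days, extending the deadline to 2022-12-18.
The automatic bankruptcy stay from 2022-08-29 to 2023-01-03 tolled the period for 127 days, extending the deadline to 2023-04-24.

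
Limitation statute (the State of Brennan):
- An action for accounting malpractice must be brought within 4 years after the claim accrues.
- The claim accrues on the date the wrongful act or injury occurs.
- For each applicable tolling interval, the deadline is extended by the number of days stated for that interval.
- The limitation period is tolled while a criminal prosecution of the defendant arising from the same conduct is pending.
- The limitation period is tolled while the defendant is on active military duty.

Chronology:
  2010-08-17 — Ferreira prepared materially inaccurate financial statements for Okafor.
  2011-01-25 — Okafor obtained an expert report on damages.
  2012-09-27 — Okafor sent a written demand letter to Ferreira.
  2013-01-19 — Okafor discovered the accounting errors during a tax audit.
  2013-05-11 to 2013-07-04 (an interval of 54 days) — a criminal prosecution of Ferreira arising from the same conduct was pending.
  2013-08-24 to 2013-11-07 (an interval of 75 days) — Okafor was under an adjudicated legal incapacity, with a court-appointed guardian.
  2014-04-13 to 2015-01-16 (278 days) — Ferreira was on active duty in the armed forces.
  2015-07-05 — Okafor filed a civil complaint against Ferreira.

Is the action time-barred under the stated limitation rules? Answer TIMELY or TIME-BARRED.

TIMELY

Because the rule ties accrual to occurrence, the claim accrued on 2010-08-17, not on the 2013-01-19 discovery date.
Adding the 4 years base period to 2010-08-17 gives a deadline of 2014-08-17, before any tolling.
The period was tolled for 54 days by the pending criminal prosecution (2013-05-11 to 2013-07-04), pushing the deadline to 2014-10-10.
The defendant's active military service from 2014-04-13 to 2015-01-16 tolled the period for 278 days, extending the deadline to 2015-07-15.
No stated provision tolls the period for the plaintiff's incapacity, so the interval from 2013-08-24 to 2013-11-07 has no effect on the deadline.
None of the other events listed affects the running of the period under the stated rules.
Okafor filed on 2015-07-05, before the 2015-07-15 deadline, so the action is timely.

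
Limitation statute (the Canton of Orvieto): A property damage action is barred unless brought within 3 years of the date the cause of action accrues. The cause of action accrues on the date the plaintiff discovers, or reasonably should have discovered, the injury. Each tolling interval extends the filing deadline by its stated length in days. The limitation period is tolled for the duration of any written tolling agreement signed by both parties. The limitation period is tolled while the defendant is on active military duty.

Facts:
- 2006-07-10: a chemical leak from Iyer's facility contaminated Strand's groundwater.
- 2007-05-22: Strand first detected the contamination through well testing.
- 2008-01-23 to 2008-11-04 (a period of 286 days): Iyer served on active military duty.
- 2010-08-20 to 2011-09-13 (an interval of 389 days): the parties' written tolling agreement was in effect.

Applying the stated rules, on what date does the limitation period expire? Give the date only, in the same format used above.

The claim did not accrue until Strand discovered the injury on 2007-05-22; the 2006-07-10 act date does not start the clock under the stated rule.
Adding the 3 years base period to 2007-05-22 gives a deadline of 2010-05-22, before any tolling.
Because the defendant's active military service ran from 2008-01-23 to 2008-11-04, the deadline is extended by 286 days to 2011-03-04.
The written tolling agreement from 2010-08-20 to 2011-09-13 tolled the period for 389 days, extending the deadline to 2012-03-27.

2012-03-27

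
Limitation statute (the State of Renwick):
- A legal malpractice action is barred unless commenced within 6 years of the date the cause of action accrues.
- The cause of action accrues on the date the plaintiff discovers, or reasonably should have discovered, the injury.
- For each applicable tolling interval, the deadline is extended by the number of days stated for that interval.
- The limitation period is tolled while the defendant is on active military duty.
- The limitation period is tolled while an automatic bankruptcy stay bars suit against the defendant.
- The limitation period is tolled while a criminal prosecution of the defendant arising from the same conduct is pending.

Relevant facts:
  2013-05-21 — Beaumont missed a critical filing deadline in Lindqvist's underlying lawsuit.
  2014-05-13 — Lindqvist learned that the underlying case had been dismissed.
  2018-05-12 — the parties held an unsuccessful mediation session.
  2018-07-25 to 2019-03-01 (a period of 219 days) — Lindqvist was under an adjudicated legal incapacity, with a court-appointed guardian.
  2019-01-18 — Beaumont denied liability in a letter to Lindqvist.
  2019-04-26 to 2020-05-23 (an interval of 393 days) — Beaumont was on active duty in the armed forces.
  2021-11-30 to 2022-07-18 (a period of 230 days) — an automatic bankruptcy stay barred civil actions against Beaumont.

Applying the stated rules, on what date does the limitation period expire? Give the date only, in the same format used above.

2021-06-10

Accrual is tied to discovery, so the period began on 2014-05-13 rather than on 2013-05-21 when the act occurred.
6 years from 2014-05-13 is 2020-05-13.
Because the defendant's active military service ran from 2019-04-26 to 2020-05-23, the deadline is extended by 393 days to 2021-06-10.
The automatic bankruptcy stay from 2021-11-30 to 2022-07-18 began after the period had already run on 2021-06-10, so it has no tolling effect.
No stated provision tolls the period for the plaintiff's incapacity, so the interval from 2018-07-25 to 2019-03-01 has no effect on the deadline.
None of the other events listed affects the running of the period under the stated rules.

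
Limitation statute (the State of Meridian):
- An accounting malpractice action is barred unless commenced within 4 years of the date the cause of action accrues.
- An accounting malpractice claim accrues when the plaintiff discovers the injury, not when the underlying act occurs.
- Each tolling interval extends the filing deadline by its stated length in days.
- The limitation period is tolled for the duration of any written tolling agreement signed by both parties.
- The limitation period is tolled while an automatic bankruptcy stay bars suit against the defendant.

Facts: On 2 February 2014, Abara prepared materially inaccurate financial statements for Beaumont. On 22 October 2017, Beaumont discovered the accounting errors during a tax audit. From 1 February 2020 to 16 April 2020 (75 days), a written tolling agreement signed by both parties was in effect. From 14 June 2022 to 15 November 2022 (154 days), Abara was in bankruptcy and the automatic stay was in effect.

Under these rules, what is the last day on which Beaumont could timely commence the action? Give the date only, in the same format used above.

5 January 2022

The claim did not accrue until Beaumont discovered the injury on 22 October 2017; the 2 February 2014 act date does not start the clock under the stated rule.
Adding the 4 years base period to 22 October 2017 gives a deadline of 22 October 2021, before any tolling.
Because the written tolling agreement ran from 1 February 2020 to 16 April 2020, the deadline is extended by 75 days to 5 January 2022.
By the time the automatic bankruptcy stay began on 14 June 2022, the limitation period had already expired on 5 January 2022; that interval cannot revive it.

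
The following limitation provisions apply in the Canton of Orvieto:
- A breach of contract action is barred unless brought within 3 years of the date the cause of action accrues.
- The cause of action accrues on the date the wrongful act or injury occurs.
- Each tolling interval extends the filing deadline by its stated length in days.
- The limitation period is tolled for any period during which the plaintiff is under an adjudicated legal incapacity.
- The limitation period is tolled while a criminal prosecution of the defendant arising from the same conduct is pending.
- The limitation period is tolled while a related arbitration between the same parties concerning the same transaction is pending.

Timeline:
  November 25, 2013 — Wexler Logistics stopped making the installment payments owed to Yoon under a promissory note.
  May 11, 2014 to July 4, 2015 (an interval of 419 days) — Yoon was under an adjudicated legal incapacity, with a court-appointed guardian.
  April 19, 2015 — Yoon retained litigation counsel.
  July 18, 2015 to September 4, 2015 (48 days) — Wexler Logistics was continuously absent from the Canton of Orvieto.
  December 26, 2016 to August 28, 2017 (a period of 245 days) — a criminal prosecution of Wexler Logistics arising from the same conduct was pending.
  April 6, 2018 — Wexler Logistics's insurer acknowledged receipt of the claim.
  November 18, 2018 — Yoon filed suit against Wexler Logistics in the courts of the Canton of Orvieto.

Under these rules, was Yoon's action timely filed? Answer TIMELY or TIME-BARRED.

The claim accrued on November 25, 2013, when the wrongful act occurred.
The untolled deadline — 3 years after November 25, 2013 — is November 25, 2016.
The plaintiff's legal incapacity from May 11, 2014 to July 4, 2015 tolled the period for 419 days, extending the deadline to January 18, 2018.
The period was tolled for 245 days by the pending criminal prosecution (December 26, 2016 to August 28, 2017), pushing the deadline to September 20, 2018.
The defendant's absence from the jurisdiction from July 18, 2015 to September 4, 2015 does not toll the period, because no stated rule makes the defendant's absence a tolling event.
Nothing else in the chronology tolls or restarts the period.
Yoon filed on November 18, 2018, after the September 20, 2018 deadline, so the action is time-barred.

TIME-BARRED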